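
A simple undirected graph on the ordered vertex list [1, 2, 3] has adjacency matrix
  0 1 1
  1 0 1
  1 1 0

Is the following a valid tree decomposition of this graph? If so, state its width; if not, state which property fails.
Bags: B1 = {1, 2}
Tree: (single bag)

No — vertex 3 appears in no bag.

A tree decomposition must satisfy three properties: every vertex lies in some bag; for every edge, both endpoints lie together in some bag; and for every vertex, the bags containing it form a connected subtree. Here vertex 3 appears in no bag, so the decomposition is invalid.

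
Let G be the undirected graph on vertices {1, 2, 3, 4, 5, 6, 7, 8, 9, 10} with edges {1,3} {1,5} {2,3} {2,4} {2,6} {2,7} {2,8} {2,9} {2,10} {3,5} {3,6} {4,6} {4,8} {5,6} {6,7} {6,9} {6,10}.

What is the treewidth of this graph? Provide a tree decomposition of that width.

Treewidth 2.
One such decomposition:
Bags: B1 = {2, 6, 10}  B2 = {2, 3, 6}  B3 = {2, 4, 6}  B4 = {2, 4, 8}  B5 = {2, 6, 9}  B6 = {3, 5, 6}  B7 = {2, 6, 7}  B8 = {1, 3, 5}
Tree: B1–B2, B2–B3, B3–B4, B1–B5, B2–B6, B5–B7, B6–B8

The largest bag has 3 vertices, giving width 2; this decomposition certifies tw(G) ≤ 2. On the other hand G contains the 3-clique {1, 3, 5}. A clique must lie in a single bag of any decomposition, so no decomposition can have width below 2. Hence tw(G) = 2 exactly.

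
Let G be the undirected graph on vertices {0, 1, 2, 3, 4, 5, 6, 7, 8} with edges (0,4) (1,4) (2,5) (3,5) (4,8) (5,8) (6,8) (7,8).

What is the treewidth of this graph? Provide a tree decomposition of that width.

The largest bag has 2 vertices, giving width 1; this decomposition certifies tw(G) ≤ 1. Since G has at least one edge (e.g. 4–8), it is not an edgeless graph, so tw(G) ≥ 1. Combining the bounds, tw(G) = 1.

Treewidth 1.
Bags: B1 = {4, 8}  B2 = {6, 8}  B3 = {7, 8}  B4 = {1, 4}  B5 = {5, 8}  B6 = {2, 5}  B7 = {3, 5}  B8 = {0, 4}
Tree: B1–B2, B1–B3, B1–B4, B3–B5, B5–B6, B6–B7, B1–B8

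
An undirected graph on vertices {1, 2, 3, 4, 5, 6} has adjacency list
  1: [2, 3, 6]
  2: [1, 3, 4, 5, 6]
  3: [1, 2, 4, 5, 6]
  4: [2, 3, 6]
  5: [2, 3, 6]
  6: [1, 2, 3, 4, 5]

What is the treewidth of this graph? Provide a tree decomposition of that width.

Treewidth 3.
One such decomposition:
Bags: B1 = {2, 3, 5, 6}  B2 = {1, 2, 3, 6}  B3 = {2, 3, 4, 6}
Tree: B1–B2, B2–B3

Every bag has size at most 4, so the width is 4 − 1 = 3 and tw(G) ≤ 3. On the other hand G contains the 4-clique {1, 2, 3, 6}. A clique must lie in a single bag of any decomposition, so no decomposition can have width below 3. Combining the bounds, tw(G) = 3.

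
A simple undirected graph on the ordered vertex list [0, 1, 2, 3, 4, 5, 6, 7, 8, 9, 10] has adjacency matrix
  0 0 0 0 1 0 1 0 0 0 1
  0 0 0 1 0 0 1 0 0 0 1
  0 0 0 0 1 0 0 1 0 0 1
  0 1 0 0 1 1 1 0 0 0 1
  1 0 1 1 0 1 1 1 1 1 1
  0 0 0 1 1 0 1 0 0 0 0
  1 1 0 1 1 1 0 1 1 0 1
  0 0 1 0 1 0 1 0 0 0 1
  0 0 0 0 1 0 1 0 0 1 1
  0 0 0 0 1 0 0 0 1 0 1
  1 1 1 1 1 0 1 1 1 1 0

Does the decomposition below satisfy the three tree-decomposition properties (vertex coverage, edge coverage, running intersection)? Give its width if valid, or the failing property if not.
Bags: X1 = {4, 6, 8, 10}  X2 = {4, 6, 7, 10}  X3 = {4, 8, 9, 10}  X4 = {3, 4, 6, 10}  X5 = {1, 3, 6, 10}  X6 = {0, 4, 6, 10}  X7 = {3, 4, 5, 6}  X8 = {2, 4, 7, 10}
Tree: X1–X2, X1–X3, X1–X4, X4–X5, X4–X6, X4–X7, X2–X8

Every vertex of G appears in some bag (union = {0, 1, 2, 3, 4, 5, 6, 7, 8, 9, 10}); every edge is covered by a bag; and for each vertex v the set of bags containing v is connected in the bag tree. The decomposition is therefore valid. The largest bag has 4 vertices, so the width is 3.

Yes; width 3.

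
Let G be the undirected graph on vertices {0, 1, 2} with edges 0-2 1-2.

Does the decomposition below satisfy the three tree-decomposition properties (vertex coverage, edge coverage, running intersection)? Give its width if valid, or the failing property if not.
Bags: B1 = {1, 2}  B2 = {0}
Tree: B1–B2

No — edge (2,0) lies in no bag.

A tree decomposition must satisfy three properties: every vertex lies in some bag; for every edge, both endpoints lie together in some bag; and for every vertex, the bags containing it form a connected subtree. Here edge (2,0) lies in no bag, so the decomposition is invalid.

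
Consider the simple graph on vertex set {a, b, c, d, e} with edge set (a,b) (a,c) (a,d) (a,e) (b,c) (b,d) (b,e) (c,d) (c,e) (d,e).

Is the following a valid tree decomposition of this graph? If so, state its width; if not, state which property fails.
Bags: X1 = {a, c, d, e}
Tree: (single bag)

No — vertex b appears in no bag.

A tree decomposition must satisfy three properties: every vertex lies in some bag; for every edge, both endpoints lie together in some bag; and for every vertex, the bags containing it form a connected subtree. Here vertex b appears in no bag, so the decomposition is invalid.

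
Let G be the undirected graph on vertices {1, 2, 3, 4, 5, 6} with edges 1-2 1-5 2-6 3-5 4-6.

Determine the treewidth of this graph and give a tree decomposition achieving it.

Treewidth 1.
One optimal decomposition is:
Bags: B1 = {3, 5}  B2 = {1, 5}  B3 = {1, 2}  B4 = {2, 6}  B5 = {4, 6}
Tree: B1–B2, B2–B3, B3–B4, B4–B5

Every bag has size at most 2, so the width is 2 − 1 = 1 and tw(G) ≤ 1. Any graph with an edge has treewidth ≥ 1, and G has the edge 3–5. The upper and lower bounds meet at 1, so that is the treewidth.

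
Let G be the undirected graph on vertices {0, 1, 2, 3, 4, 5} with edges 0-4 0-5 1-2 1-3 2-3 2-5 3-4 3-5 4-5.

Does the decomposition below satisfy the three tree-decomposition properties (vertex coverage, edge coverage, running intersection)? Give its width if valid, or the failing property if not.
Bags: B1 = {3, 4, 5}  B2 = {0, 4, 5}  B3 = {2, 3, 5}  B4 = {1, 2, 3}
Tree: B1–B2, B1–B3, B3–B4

Yes; width 2.

Every vertex of G appears in some bag (union = {0, 1, 2, 3, 4, 5}); every edge is covered by a bag; and for each vertex v the set of bags containing v is connected in the bag tree. The decomposition is therefore valid. The largest bag has 3 vertices, so the width is 2.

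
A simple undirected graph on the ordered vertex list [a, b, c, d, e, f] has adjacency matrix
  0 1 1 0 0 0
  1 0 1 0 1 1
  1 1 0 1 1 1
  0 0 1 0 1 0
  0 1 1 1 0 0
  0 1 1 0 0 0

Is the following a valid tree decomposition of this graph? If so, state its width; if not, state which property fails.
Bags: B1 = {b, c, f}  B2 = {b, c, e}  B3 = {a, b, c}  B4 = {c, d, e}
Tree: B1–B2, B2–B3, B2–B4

Yes; width 2.

Every vertex of G appears in some bag (union = {a, b, c, d, e, f}); every edge is covered by a bag; and for each vertex v the set of bags containing v is connected in the bag tree. The decomposition is therefore valid. The largest bag has 3 vertices, so the width is 2.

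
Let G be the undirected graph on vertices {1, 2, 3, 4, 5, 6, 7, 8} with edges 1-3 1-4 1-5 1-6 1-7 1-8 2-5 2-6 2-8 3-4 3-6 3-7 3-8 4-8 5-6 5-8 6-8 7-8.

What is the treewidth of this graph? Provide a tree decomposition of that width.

The largest bag has 4 vertices, giving width 3; this decomposition certifies tw(G) ≤ 3. On the other hand G contains the 4-clique {1, 3, 4, 8}. A clique must lie in a single bag of any decomposition, so no decomposition can have width below 3. Therefore the treewidth is 3.

Treewidth 3.
Bags: B1 = {1, 3, 6, 8}  B2 = {1, 3, 4, 8}  B3 = {1, 5, 6, 8}  B4 = {2, 5, 6, 8}  B5 = {1, 3, 7, 8}
Tree: B1–B2, B1–B3, B3–B4, B1–B5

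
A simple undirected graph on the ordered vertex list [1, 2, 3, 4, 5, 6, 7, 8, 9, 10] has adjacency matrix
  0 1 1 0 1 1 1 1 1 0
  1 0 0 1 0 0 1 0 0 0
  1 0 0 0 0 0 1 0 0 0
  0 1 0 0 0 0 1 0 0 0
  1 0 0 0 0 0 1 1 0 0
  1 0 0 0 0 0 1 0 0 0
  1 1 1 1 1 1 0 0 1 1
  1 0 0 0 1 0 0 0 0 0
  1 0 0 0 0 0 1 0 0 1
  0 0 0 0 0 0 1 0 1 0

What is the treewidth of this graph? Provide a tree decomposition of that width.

Each bag holds 3 vertices, so the decomposition has width 2, which upper-bounds the treewidth. For the lower bound, the 3 vertices {1, 5, 8} are pairwise adjacent, and any tree decomposition puts a clique entirely inside one bag — forcing width ≥ 2. Therefore the treewidth is 2.

Treewidth 2.
One optimal decomposition is:
Bags: B1 = {1, 7, 9}  B2 = {1, 6, 7}  B3 = {1, 2, 7}  B4 = {1, 5, 7}  B5 = {7, 9, 10}  B6 = {1, 5, 8}  B7 = {1, 3, 7}  B8 = {2, 4, 7}
Tree: B1–B2, B2–B3, B2–B4, B1–B5, B4–B6, B3–B7, B3–B8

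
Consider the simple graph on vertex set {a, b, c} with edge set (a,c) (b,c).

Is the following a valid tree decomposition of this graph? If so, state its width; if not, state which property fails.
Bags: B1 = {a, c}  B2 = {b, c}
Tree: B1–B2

Yes; width 1.

Checking the three conditions: (i) the bags cover all of {a, b, c}; (ii) for each edge, some bag contains both endpoints; (iii) the bags containing any fixed vertex form a subtree. All hold, so the decomposition is valid with width 2 − 1 = 1.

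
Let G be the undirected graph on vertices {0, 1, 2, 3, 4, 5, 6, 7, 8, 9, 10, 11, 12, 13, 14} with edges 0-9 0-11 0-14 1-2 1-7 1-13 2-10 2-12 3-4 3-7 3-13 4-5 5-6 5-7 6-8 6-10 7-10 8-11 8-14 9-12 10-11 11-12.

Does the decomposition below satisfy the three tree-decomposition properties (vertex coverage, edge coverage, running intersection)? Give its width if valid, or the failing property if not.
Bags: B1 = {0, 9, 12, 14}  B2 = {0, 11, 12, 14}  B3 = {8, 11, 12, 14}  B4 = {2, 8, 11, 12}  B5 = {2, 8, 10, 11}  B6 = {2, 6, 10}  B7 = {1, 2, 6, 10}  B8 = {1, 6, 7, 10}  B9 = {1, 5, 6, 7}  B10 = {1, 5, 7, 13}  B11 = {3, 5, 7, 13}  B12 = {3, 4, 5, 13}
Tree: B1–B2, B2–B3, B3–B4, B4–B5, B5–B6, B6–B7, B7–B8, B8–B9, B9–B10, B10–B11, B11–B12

No — edge (8,6) lies in no bag.

A tree decomposition must satisfy three properties: every vertex lies in some bag; for every edge, both endpoints lie together in some bag; and for every vertex, the bags containing it form a connected subtree. Here edge (8,6) lies in no bag, so the decomposition is invalid.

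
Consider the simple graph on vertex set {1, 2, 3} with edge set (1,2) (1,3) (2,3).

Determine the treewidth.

A width-2 tree decomposition is:
Bags: B1 = {1, 2, 3}
Tree: (single bag)
With just one bag of size 3, the width is 3 − 1 = 2, so tw(G) ≤ 2. On the other hand G contains the 3-clique {1, 2, 3}. A clique must lie in a single bag of any decomposition, so no decomposition can have width below 2. Combining the bounds, tw(G) = 2.

2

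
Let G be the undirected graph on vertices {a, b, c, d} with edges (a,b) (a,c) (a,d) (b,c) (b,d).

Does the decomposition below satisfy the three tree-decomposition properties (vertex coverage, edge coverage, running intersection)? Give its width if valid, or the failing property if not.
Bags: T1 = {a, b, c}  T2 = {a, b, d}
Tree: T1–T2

Every vertex of G appears in some bag (union = {a, b, c, d}); every edge is covered by a bag; and for each vertex v the set of bags containing v is connected in the bag tree. The decomposition is therefore valid. The largest bag has 3 vertices, so the width is 2.

Yes; width 2.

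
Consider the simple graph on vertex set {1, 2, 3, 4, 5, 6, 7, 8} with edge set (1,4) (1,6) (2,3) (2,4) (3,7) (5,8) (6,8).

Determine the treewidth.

A width-1 tree decomposition is:
Bags: B1 = {3, 7}  B2 = {2, 3}  B3 = {2, 4}  B4 = {1, 4}  B5 = {1, 6}  B6 = {6, 8}  B7 = {5, 8}
Tree: B1–B2, B2–B3, B3–B4, B4–B5, B5–B6, B6–B7
Every bag has size at most 2, so the width is 2 − 1 = 1 and tw(G) ≤ 1. Any graph with an edge has treewidth ≥ 1, and G has the edge 7–3. Combining the bounds, tw(G) = 1.

1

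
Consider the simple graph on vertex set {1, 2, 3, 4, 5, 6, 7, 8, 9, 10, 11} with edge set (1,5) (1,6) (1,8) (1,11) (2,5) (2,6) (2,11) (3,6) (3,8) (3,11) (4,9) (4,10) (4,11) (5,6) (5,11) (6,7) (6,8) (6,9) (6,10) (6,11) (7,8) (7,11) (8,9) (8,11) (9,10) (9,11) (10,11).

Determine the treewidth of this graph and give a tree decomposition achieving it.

Treewidth 3.
One optimal decomposition is:
Bags: B1 = {1, 6, 8, 11}  B2 = {1, 5, 6, 11}  B3 = {6, 8, 9, 11}  B4 = {6, 7, 8, 11}  B5 = {2, 5, 6, 11}  B6 = {6, 9, 10, 11}  B7 = {3, 6, 8, 11}  B8 = {4, 9, 10, 11}
Tree: B1–B2, B1–B3, B1–B4, B2–B5, B3–B6, B4–B7, B6–B8

The largest bag has 4 vertices, giving width 3; this decomposition certifies tw(G) ≤ 3. On the other hand G contains the 4-clique {4, 9, 10, 11}. A clique must lie in a single bag of any decomposition, so no decomposition can have width below 3. Therefore the treewidth is 3.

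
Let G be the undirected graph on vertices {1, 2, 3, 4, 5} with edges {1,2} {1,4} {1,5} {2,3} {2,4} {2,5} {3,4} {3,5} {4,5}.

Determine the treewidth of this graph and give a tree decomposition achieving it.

The largest bag has 4 vertices, giving width 3; this decomposition certifies tw(G) ≤ 3. On the other hand G contains the 4-clique {1, 2, 4, 5}. A clique must lie in a single bag of any decomposition, so no decomposition can have width below 3. Combining the bounds, tw(G) = 3.

Treewidth 3.
One such decomposition:
Bags: B1 = {1, 2, 4, 5}  B2 = {2, 3, 4, 5}
Tree: B1–B2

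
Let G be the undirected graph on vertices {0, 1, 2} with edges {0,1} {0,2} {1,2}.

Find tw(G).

2

A width-2 tree decomposition is:
Bags: B1 = {0, 1, 2}
Tree: (single bag)
A single bag containing all 3 vertices is trivially a valid decomposition of width 2. For the lower bound, the 3 vertices {0, 1, 2} are pairwise adjacent, and any tree decomposition puts a clique entirely inside one bag — forcing width ≥ 2. Therefore the treewidth is 2.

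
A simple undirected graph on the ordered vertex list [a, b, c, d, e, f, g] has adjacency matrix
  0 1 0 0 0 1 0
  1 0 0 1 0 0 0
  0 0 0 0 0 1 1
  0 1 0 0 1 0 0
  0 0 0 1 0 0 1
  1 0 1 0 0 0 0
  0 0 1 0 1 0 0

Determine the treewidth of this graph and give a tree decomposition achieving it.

Each bag holds 3 vertices, so the decomposition has width 2, which upper-bounds the treewidth. Since a–f–c–g–e–d–b–a is a cycle in G, G is not acyclic. Forests are exactly the graphs of treewidth ≤ 1, so tw(G) ≥ 2. The upper and lower bounds meet at 2, so that is the treewidth.

Treewidth 2.
One such decomposition:
Bags: B1 = {a, c, f}  B2 = {a, c, g}  B3 = {a, e, g}  B4 = {a, d, e}  B5 = {a, b, d}
Tree: B1–B2, B2–B3, B3–B4, B4–B5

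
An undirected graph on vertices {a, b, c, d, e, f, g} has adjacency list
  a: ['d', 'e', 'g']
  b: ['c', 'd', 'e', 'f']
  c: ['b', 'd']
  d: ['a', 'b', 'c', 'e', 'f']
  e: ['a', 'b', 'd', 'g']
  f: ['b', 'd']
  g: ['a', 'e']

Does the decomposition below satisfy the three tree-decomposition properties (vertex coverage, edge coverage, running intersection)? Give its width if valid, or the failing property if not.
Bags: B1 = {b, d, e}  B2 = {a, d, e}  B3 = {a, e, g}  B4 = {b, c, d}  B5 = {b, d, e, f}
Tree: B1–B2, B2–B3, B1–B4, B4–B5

No — bags containing vertex e are not connected in the tree.

A tree decomposition must satisfy three properties: every vertex lies in some bag; for every edge, both endpoints lie together in some bag; and for every vertex, the bags containing it form a connected subtree. Here bags containing vertex e are not connected in the tree, so the decomposition is invalid.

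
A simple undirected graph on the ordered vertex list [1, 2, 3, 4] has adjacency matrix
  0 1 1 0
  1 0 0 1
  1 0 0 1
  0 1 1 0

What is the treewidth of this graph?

2

A width-2 tree decomposition is:
Bags: B1 = {1, 2, 3}  B2 = {2, 3, 4}
Tree: B1–B2
Every bag has size at most 3, so the width is 3 − 1 = 2 and tw(G) ≤ 2. The edges 2–1–3–4–2 form a cycle, so G is not a tree and its treewidth is at least 2. Hence tw(G) = 2 exactly.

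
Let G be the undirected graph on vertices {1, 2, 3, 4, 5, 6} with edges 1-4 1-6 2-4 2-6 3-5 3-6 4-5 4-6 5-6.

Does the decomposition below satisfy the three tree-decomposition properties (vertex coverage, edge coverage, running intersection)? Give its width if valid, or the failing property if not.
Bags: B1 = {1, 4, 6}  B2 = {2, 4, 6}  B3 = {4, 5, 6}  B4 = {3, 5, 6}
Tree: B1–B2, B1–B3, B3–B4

Yes; width 2.

Vertex coverage: the bags together contain {1, 2, 3, 4, 5, 6}, the full vertex set. Edge coverage: each edge of G has both endpoints in at least one bag. Running intersection: for every vertex, the bags containing it form a connected subtree. All three properties hold, so this is a valid tree decomposition of width max|bag| − 1 = 2, and hence tw(G) ≤ 2.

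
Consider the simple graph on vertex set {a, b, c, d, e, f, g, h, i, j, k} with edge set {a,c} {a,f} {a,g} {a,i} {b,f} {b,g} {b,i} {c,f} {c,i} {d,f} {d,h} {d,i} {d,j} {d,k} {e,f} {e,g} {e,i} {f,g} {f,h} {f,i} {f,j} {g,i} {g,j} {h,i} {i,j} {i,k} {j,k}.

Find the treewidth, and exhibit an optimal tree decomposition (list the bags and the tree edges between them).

The largest bag has 4 vertices, giving width 3; this decomposition certifies tw(G) ≤ 3. For the lower bound, the 4 vertices {d, f, i, j} are pairwise adjacent, and any tree decomposition puts a clique entirely inside one bag — forcing width ≥ 3. Combining the bounds, tw(G) = 3.

Treewidth 3.
One optimal decomposition is:
Bags: B1 = {e, f, g, i}  B2 = {f, g, i, j}  B3 = {d, f, i, j}  B4 = {a, f, g, i}  B5 = {d, f, h, i}  B6 = {d, i, j, k}  B7 = {a, c, f, i}  B8 = {b, f, g, i}
Tree: B1–B2, B2–B3, B2–B4, B3–B5, B3–B6, B4–B7, B2–B8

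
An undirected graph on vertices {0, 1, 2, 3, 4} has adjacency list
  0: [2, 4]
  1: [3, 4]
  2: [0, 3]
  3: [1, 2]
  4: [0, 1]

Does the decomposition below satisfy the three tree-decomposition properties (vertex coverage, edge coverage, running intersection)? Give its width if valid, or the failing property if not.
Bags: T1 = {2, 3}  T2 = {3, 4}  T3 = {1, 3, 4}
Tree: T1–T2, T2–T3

A tree decomposition must satisfy three properties: every vertex lies in some bag; for every edge, both endpoints lie together in some bag; and for every vertex, the bags containing it form a connected subtree. Here vertex 0 appears in no bag, so the decomposition is invalid.

No — vertex 0 appears in no bag.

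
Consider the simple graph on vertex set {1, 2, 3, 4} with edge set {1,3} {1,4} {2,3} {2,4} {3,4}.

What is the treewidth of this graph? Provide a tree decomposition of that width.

Every bag has size at most 3, so the width is 3 − 1 = 2 and tw(G) ≤ 2. Conversely, {1, 3, 4} is a clique of size 3, and the vertices of any clique must share a bag in every tree decomposition; so some bag has ≥ 3 vertices and tw(G) ≥ 2. Hence tw(G) = 2 exactly.

Treewidth 2.
One such decomposition:
Bags: B1 = {2, 3, 4}  B2 = {1, 3, 4}
Tree: B1–B2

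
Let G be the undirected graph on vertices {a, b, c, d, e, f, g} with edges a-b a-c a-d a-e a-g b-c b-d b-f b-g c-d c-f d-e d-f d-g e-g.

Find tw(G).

3

A width-3 tree decomposition is:
Bags: B1 = {a, b, d, g}  B2 = {a, b, c, d}  B3 = {b, c, d, f}  B4 = {a, d, e, g}
Tree: B1–B2, B2–B3, B1–B4
The largest bag has 4 vertices, giving width 3; this decomposition certifies tw(G) ≤ 3. For the lower bound, the 4 vertices {a, d, e, g} are pairwise adjacent, and any tree decomposition puts a clique entirely inside one bag — forcing width ≥ 3. Hence tw(G) = 3 exactly.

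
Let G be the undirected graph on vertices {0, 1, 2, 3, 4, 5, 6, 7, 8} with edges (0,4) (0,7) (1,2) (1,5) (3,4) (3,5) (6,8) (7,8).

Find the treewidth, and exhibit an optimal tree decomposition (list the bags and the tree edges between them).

Treewidth 1.
One optimal decomposition is:
Bags: B1 = {6, 8}  B2 = {7, 8}  B3 = {0, 7}  B4 = {0, 4}  B5 = {3, 4}  B6 = {3, 5}  B7 = {1, 5}  B8 = {1, 2}
Tree: B1–B2, B2–B3, B3–B4, B4–B5, B5–B6, B6–B7, B7–B8

Every bag has size at most 2, so the width is 2 − 1 = 1 and tw(G) ≤ 1. Any graph with an edge has treewidth ≥ 1, and G has the edge 6–8. Therefore the treewidth is 1.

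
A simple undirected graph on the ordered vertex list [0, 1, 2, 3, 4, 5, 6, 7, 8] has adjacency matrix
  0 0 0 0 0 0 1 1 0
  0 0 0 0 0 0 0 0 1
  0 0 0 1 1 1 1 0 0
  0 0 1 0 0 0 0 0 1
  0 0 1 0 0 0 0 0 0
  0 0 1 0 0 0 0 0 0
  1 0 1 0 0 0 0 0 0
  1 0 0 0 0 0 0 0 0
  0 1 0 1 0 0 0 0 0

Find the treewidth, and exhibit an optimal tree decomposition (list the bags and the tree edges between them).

Treewidth 1.
One such decomposition:
Bags: B1 = {0, 6}  B2 = {2, 6}  B3 = {2, 3}  B4 = {3, 8}  B5 = {2, 5}  B6 = {2, 4}  B7 = {0, 7}  B8 = {1, 8}
Tree: B1–B2, B2–B3, B3–B4, B3–B5, B3–B6, B1–B7, B4–B8

The largest bag has 2 vertices, giving width 1; this decomposition certifies tw(G) ≤ 1. G has an edge, so its treewidth is at least 1. Combining the bounds, tw(G) = 1.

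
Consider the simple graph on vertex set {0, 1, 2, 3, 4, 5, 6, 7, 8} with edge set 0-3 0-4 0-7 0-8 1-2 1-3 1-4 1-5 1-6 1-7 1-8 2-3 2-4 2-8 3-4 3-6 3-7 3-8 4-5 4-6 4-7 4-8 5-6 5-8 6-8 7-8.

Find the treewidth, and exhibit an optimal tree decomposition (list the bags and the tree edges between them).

Treewidth 4.
Bags: B1 = {1, 4, 5, 6, 8}  B2 = {1, 3, 4, 6, 8}  B3 = {1, 2, 3, 4, 8}  B4 = {1, 3, 4, 7, 8}  B5 = {0, 3, 4, 7, 8}
Tree: B1–B2, B2–B3, B2–B4, B4–B5

Each bag holds 5 vertices, so the decomposition has width 4, which upper-bounds the treewidth. For the lower bound, the 5 vertices {0, 3, 4, 7, 8} are pairwise adjacent, and any tree decomposition puts a clique entirely inside one bag — forcing width ≥ 4. Hence tw(G) = 4 exactly.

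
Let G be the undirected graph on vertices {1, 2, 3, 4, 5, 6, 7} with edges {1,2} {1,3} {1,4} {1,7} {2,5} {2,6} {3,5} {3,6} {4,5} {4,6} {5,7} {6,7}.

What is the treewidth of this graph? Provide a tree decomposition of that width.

Treewidth 3.
Bags: B1 = {1, 3, 5, 6}  B2 = {1, 4, 5, 6}  B3 = {1, 2, 5, 6}  B4 = {1, 5, 6, 7}
Tree: B1–B2, B2–B3, B3–B4

The largest bag has 4 vertices, giving width 3; this decomposition certifies tw(G) ≤ 3. For the lower bound: the 4 vertex sets {3,6}, {1,4}, {5}, {2} are disjoint, each induces a connected subgraph, and every pair is joined by at least one edge of G. Contracting each set to a single vertex therefore yields K_{4} as a minor, and since treewidth is minor-monotone, tw(G) ≥ tw(K_{4}) = 3. Therefore the treewidth is 3.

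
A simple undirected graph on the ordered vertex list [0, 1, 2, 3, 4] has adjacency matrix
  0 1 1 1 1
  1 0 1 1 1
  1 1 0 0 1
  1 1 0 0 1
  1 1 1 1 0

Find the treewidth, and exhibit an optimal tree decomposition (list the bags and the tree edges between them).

Each bag holds 4 vertices, so the decomposition has width 3, which upper-bounds the treewidth. On the other hand G contains the 4-clique {0, 1, 2, 4}. A clique must lie in a single bag of any decomposition, so no decomposition can have width below 3. Combining the bounds, tw(G) = 3.

Treewidth 3.
One optimal decomposition is:
Bags: B1 = {0, 1, 3, 4}  B2 = {0, 1, 2, 4}
Tree: B1–B2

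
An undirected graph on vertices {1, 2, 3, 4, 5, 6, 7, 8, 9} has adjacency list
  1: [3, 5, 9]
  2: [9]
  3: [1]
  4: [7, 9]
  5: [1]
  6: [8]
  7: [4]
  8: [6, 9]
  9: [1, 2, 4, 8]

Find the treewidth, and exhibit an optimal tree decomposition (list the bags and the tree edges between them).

Each bag holds 2 vertices, so the decomposition has width 1, which upper-bounds the treewidth. G has an edge, so its treewidth is at least 1. Combining the bounds, tw(G) = 1.

Treewidth 1.
One optimal decomposition is:
Bags: B1 = {8, 9}  B2 = {1, 9}  B3 = {2, 9}  B4 = {1, 5}  B5 = {6, 8}  B6 = {4, 9}  B7 = {1, 3}  B8 = {4, 7}
Tree: B1–B2, B2–B3, B2–B4, B1–B5, B3–B6, B4–B7, B6–B8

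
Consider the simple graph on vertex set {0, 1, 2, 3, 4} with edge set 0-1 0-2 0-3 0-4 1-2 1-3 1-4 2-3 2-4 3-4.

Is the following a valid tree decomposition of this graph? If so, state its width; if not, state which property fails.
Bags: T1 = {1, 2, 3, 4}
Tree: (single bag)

No — vertex 0 appears in no bag.

A tree decomposition must satisfy three properties: every vertex lies in some bag; for every edge, both endpoints lie together in some bag; and for every vertex, the bags containing it form a connected subtree. Here vertex 0 appears in no bag, so the decomposition is invalid.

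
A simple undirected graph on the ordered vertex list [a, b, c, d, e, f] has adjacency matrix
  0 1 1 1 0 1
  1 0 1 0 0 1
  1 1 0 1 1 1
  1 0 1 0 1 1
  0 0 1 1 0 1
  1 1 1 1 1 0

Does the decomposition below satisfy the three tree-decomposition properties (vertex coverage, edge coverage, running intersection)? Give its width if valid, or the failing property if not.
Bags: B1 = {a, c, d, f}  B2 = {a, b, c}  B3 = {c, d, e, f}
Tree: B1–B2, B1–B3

No — edge (f,b) lies in no bag.

A tree decomposition must satisfy three properties: every vertex lies in some bag; for every edge, both endpoints lie together in some bag; and for every vertex, the bags containing it form a connected subtree. Here edge (f,b) lies in no bag, so the decomposition is invalid.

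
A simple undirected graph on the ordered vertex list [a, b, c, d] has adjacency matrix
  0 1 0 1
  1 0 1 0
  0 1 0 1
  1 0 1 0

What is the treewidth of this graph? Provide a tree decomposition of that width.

Each bag holds 3 vertices, so the decomposition has width 2, which upper-bounds the treewidth. The edges b–c–d–a–b form a cycle, so G is not a tree and its treewidth is at least 2. Combining the bounds, tw(G) = 2.

Treewidth 2.
Bags: B1 = {b, c, d}  B2 = {a, b, d}
Tree: B1–B2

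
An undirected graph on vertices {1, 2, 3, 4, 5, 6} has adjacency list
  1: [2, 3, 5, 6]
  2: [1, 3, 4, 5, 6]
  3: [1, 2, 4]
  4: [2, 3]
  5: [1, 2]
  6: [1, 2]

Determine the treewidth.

A width-2 tree decomposition is:
Bags: B1 = {1, 2, 6}  B2 = {1, 2, 5}  B3 = {1, 2, 3}  B4 = {2, 3, 4}
Tree: B1–B2, B2–B3, B3–B4
Each bag holds 3 vertices, so the decomposition has width 2, which upper-bounds the treewidth. Conversely, {1, 2, 3} is a clique of size 3, and the vertices of any clique must share a bag in every tree decomposition; so some bag has ≥ 3 vertices and tw(G) ≥ 2. Combining the bounds, tw(G) = 2.

2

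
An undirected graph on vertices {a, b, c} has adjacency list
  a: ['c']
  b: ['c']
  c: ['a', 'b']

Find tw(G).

A width-1 tree decomposition is:
Bags: B1 = {a, c}  B2 = {b, c}
Tree: B1–B2
The largest bag has 2 vertices, giving width 1; this decomposition certifies tw(G) ≤ 1. G has an edge, so its treewidth is at least 1. The upper and lower bounds meet at 1, so that is the treewidth.

1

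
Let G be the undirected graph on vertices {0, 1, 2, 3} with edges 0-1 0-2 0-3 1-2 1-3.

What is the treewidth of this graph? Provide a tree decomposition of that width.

Every bag has size at most 3, so the width is 3 − 1 = 2 and tw(G) ≤ 2. For the lower bound, the 3 vertices {0, 1, 2} are pairwise adjacent, and any tree decomposition puts a clique entirely inside one bag — forcing width ≥ 2. The upper and lower bounds meet at 2, so that is the treewidth.

Treewidth 2.
One such decomposition:
Bags: B1 = {0, 1, 2}  B2 = {0, 1, 3}
Tree: B1–B2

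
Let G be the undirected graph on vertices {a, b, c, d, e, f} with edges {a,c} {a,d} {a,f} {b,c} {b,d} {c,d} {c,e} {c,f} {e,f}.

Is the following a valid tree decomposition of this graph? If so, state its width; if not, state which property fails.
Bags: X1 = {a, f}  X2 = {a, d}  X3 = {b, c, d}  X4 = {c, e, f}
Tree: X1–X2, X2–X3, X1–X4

A tree decomposition must satisfy three properties: every vertex lies in some bag; for every edge, both endpoints lie together in some bag; and for every vertex, the bags containing it form a connected subtree. Here edge (c,a) lies in no bag, so the decomposition is invalid.

No — edge (c,a) lies in no bag.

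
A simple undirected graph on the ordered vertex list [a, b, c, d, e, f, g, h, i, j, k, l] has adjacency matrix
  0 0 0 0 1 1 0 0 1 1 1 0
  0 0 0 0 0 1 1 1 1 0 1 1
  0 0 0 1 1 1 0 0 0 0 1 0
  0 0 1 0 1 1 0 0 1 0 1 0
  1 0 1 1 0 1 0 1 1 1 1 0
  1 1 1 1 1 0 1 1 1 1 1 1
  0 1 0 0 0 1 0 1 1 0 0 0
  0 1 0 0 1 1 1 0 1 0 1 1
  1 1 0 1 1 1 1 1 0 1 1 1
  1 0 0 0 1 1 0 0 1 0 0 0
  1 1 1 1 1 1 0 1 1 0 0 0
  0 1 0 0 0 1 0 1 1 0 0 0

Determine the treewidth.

A width-4 tree decomposition is:
Bags: B1 = {d, e, f, i, k}  B2 = {e, f, h, i, k}  B3 = {a, e, f, i, k}  B4 = {b, f, h, i, k}  B5 = {a, e, f, i, j}  B6 = {b, f, g, h, i}  B7 = {c, d, e, f, k}  B8 = {b, f, h, i, l}
Tree: B1–B2, B2–B3, B2–B4, B3–B5, B4–B6, B1–B7, B4–B8
Every bag has size at most 5, so the width is 5 − 1 = 4 and tw(G) ≤ 4. For the lower bound, the 5 vertices {c, d, e, f, k} are pairwise adjacent, and any tree decomposition puts a clique entirely inside one bag — forcing width ≥ 4. The upper and lower bounds meet at 4, so that is the treewidth.

4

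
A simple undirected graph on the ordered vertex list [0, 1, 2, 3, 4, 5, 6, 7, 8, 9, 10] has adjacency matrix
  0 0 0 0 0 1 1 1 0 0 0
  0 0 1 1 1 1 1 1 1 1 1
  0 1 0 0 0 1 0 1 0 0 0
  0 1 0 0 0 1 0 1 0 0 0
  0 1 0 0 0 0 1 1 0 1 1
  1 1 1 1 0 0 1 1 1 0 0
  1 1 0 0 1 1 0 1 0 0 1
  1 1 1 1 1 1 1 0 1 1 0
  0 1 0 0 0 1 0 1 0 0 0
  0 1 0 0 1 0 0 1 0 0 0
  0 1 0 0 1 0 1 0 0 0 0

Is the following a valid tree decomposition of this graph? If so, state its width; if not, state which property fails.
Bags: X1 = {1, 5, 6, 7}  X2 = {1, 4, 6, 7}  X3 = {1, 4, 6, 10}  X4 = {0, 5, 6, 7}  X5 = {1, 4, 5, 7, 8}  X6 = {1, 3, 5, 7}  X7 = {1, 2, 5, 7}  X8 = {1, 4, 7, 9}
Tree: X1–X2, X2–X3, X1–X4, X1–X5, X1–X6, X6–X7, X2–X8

No — bags containing vertex 4 are not connected in the tree.

A tree decomposition must satisfy three properties: every vertex lies in some bag; for every edge, both endpoints lie together in some bag; and for every vertex, the bags containing it form a connected subtree. Here bags containing vertex 4 are not connected in the tree, so the decomposition is invalid.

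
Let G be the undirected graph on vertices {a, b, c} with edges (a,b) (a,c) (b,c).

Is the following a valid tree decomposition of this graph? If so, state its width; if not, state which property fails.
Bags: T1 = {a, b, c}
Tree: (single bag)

Yes; width 2.

Checking the three conditions: (i) the bags cover all of {a, b, c}; (ii) for each edge, some bag contains both endpoints; (iii) the bags containing any fixed vertex form a subtree. All hold, so the decomposition is valid with width 3 − 1 = 2.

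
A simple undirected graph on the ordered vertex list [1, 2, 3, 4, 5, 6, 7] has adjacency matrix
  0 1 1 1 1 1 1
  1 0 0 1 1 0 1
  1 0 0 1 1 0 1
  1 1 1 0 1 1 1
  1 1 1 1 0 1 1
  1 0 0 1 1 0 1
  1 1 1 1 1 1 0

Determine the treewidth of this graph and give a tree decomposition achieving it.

Every bag has size at most 5, so the width is 5 − 1 = 4 and tw(G) ≤ 4. For the lower bound, the 5 vertices {1, 2, 4, 5, 7} are pairwise adjacent, and any tree decomposition puts a clique entirely inside one bag — forcing width ≥ 4. Hence tw(G) = 4 exactly.

Treewidth 4.
One such decomposition:
Bags: B1 = {1, 3, 4, 5, 7}  B2 = {1, 4, 5, 6, 7}  B3 = {1, 2, 4, 5, 7}
Tree: B1–B2, B2–B3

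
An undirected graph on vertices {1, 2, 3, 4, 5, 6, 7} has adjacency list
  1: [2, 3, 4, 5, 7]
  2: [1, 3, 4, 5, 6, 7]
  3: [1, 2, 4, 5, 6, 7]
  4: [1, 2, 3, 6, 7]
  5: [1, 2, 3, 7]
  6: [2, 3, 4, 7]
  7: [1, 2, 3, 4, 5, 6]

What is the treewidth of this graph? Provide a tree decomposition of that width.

Each bag holds 5 vertices, so the decomposition has width 4, which upper-bounds the treewidth. On the other hand G contains the 5-clique {1, 2, 3, 4, 7}. A clique must lie in a single bag of any decomposition, so no decomposition can have width below 4. The upper and lower bounds meet at 4, so that is the treewidth.

Treewidth 4.
Bags: B1 = {1, 2, 3, 5, 7}  B2 = {1, 2, 3, 4, 7}  B3 = {2, 3, 4, 6, 7}
Tree: B1–B2, B2–B3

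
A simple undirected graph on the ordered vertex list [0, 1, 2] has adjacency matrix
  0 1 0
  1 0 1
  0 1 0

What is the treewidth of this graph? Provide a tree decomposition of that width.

Treewidth 1.
One optimal decomposition is:
Bags: B1 = {1, 2}  B2 = {0, 1}
Tree: B1–B2

Every bag has size at most 2, so the width is 2 − 1 = 1 and tw(G) ≤ 1. G has an edge, so its treewidth is at least 1. Hence tw(G) = 1 exactly.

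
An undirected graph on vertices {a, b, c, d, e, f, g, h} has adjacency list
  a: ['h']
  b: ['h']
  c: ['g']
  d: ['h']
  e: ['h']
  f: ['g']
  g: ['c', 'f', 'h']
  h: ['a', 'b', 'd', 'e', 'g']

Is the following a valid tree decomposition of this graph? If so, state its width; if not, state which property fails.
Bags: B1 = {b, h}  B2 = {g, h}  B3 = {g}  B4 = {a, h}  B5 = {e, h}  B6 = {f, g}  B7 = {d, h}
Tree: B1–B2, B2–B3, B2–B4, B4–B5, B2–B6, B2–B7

A tree decomposition must satisfy three properties: every vertex lies in some bag; for every edge, both endpoints lie together in some bag; and for every vertex, the bags containing it form a connected subtree. Here vertex c appears in no bag, so the decomposition is invalid.

No — vertex c appears in no bag.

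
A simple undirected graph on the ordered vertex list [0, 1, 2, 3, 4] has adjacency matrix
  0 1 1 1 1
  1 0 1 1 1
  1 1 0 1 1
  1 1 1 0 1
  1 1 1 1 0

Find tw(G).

A width-4 tree decomposition is:
Bags: B1 = {0, 1, 2, 3, 4}
Tree: (single bag)
With just one bag of size 5, the width is 5 − 1 = 4, so tw(G) ≤ 4. On the other hand G contains the 5-clique {0, 1, 2, 3, 4}. A clique must lie in a single bag of any decomposition, so no decomposition can have width below 4. The upper and lower bounds meet at 4, so that is the treewidth.

4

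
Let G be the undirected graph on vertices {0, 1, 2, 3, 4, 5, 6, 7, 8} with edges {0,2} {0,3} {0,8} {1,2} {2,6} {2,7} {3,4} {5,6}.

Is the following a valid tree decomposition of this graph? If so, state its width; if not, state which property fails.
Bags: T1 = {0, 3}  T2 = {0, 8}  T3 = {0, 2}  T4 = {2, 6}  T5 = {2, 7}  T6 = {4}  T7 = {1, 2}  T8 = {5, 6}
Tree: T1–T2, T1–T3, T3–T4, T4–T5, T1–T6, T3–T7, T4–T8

No — edge (3,4) lies in no bag.

A tree decomposition must satisfy three properties: every vertex lies in some bag; for every edge, both endpoints lie together in some bag; and for every vertex, the bags containing it form a connected subtree. Here edge (3,4) lies in no bag, so the decomposition is invalid.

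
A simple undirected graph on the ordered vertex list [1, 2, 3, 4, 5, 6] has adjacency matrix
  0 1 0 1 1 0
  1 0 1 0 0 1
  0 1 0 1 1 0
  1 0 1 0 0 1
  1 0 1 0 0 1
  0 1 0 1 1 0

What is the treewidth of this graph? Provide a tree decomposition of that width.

Every bag has size at most 4, so the width is 4 − 1 = 3 and tw(G) ≤ 3. For the lower bound: the 4 vertex sets {1,5}, {2,3}, {6}, {4} are disjoint, each induces a connected subgraph, and every pair is joined by at least one edge of G. Contracting each set to a single vertex therefore yields K_{4} as a minor, and since treewidth is minor-monotone, tw(G) ≥ tw(K_{4}) = 3. Therefore the treewidth is 3.

Treewidth 3.
One such decomposition:
Bags: B1 = {1, 3, 5, 6}  B2 = {1, 2, 3, 6}  B3 = {1, 3, 4, 6}
Tree: B1–B2, B2–B3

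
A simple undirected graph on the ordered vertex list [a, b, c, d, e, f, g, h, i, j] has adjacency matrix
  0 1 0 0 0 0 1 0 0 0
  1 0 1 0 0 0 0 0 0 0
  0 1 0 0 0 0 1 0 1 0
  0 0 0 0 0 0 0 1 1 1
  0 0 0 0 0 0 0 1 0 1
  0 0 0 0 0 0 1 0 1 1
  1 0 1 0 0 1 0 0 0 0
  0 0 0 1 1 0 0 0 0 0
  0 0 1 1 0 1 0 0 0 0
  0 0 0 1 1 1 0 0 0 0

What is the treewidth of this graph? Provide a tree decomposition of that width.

Treewidth 2.
Bags: B1 = {a, b, c}  B2 = {a, c, g}  B3 = {c, g, i}  B4 = {f, g, i}  B5 = {d, f, i}  B6 = {d, f, j}  B7 = {d, h, j}  B8 = {e, h, j}
Tree: B1–B2, B2–B3, B3–B4, B4–B5, B5–B6, B6–B7, B7–B8

Each bag holds 3 vertices, so the decomposition has width 2, which upper-bounds the treewidth. The edges b–a–g–c–b form a cycle, so G is not a tree and its treewidth is at least 2. The upper and lower bounds meet at 2, so that is the treewidth.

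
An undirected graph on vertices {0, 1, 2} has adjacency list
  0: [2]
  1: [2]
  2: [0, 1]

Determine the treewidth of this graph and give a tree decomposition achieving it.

The largest bag has 2 vertices, giving width 1; this decomposition certifies tw(G) ≤ 1. G has an edge, so its treewidth is at least 1. Combining the bounds, tw(G) = 1.

Treewidth 1.
Bags: B1 = {1, 2}  B2 = {0, 2}
Tree: B1–B2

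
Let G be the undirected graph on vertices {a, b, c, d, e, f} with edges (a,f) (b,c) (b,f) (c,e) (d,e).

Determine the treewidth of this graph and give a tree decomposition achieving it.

Each bag holds 2 vertices, so the decomposition has width 1, which upper-bounds the treewidth. Since G has at least one edge (e.g. d–e), it is not an edgeless graph, so tw(G) ≥ 1. The upper and lower bounds meet at 1, so that is the treewidth.

Treewidth 1.
One such decomposition:
Bags: B1 = {d, e}  B2 = {c, e}  B3 = {b, c}  B4 = {b, f}  B5 = {a, f}
Tree: B1–B2, B2–B3, B3–B4, B4–B5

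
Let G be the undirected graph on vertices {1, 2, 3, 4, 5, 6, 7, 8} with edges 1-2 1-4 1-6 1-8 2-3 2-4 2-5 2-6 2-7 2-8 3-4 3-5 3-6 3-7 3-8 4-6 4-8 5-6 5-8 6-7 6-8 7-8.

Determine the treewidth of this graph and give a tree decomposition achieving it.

Treewidth 4.
Bags: B1 = {2, 3, 4, 6, 8}  B2 = {2, 3, 6, 7, 8}  B3 = {2, 3, 5, 6, 8}  B4 = {1, 2, 4, 6, 8}
Tree: B1–B2, B2–B3, B1–B4

The largest bag has 5 vertices, giving width 4; this decomposition certifies tw(G) ≤ 4. On the other hand G contains the 5-clique {1, 2, 4, 6, 8}. A clique must lie in a single bag of any decomposition, so no decomposition can have width below 4. Hence tw(G) = 4 exactly.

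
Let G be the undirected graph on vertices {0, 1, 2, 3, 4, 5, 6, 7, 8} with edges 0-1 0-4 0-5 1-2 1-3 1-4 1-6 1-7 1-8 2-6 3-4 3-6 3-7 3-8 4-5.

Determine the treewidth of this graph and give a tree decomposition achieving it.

Each bag holds 3 vertices, so the decomposition has width 2, which upper-bounds the treewidth. Conversely, {0, 1, 4} is a clique of size 3, and the vertices of any clique must share a bag in every tree decomposition; so some bag has ≥ 3 vertices and tw(G) ≥ 2. The upper and lower bounds meet at 2, so that is the treewidth.

Treewidth 2.
One optimal decomposition is:
Bags: B1 = {0, 4, 5}  B2 = {0, 1, 4}  B3 = {1, 3, 4}  B4 = {1, 3, 6}  B5 = {1, 3, 8}  B6 = {1, 2, 6}  B7 = {1, 3, 7}
Tree: B1–B2, B2–B3, B3–B4, B3–B5, B4–B6, B5–B7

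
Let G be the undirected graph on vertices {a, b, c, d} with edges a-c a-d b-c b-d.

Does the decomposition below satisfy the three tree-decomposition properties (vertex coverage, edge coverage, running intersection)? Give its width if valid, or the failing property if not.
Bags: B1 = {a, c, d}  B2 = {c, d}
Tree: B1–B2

No — vertex b appears in no bag.

A tree decomposition must satisfy three properties: every vertex lies in some bag; for every edge, both endpoints lie together in some bag; and for every vertex, the bags containing it form a connected subtree. Here vertex b appears in no bag, so the decomposition is invalid.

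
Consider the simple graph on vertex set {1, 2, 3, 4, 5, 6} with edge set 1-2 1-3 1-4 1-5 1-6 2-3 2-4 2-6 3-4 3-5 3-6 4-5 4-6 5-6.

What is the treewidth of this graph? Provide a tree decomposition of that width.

Each bag holds 5 vertices, so the decomposition has width 4, which upper-bounds the treewidth. On the other hand G contains the 5-clique {1, 2, 3, 4, 6}. A clique must lie in a single bag of any decomposition, so no decomposition can have width below 4. Therefore the treewidth is 4.

Treewidth 4.
One such decomposition:
Bags: B1 = {1, 3, 4, 5, 6}  B2 = {1, 2, 3, 4, 6}
Tree: B1–B2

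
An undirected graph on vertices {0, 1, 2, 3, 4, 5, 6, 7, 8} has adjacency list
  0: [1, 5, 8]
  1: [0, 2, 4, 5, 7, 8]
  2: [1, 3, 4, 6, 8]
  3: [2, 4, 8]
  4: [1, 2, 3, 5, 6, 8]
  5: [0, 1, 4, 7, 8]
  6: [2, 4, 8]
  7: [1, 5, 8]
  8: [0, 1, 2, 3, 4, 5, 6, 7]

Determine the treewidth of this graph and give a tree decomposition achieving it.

Every bag has size at most 4, so the width is 4 − 1 = 3 and tw(G) ≤ 3. For the lower bound, the 4 vertices {1, 2, 4, 8} are pairwise adjacent, and any tree decomposition puts a clique entirely inside one bag — forcing width ≥ 3. Hence tw(G) = 3 exactly.

Treewidth 3.
One optimal decomposition is:
Bags: B1 = {1, 4, 5, 8}  B2 = {1, 2, 4, 8}  B3 = {1, 5, 7, 8}  B4 = {0, 1, 5, 8}  B5 = {2, 4, 6, 8}  B6 = {2, 3, 4, 8}
Tree: B1–B2, B1–B3, B3–B4, B2–B5, B5–B6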